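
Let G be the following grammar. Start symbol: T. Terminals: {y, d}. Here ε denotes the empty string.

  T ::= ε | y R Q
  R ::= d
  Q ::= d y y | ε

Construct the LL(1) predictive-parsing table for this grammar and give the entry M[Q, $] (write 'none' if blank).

Q ::= ε

FIRST(T): from T::=ε we get {ε}; from T::=y R Q we get {y}. So FIRST(T) = {ε, y}.
FIRST(R): from R::=d we get {d}. So FIRST(R) = {d}.
FIRST(Q): from Q::=d y y we get {d}; from Q::=ε we get {ε}. So FIRST(Q) = {ε, d}.
FOLLOW(T) includes $ since T is the start symbol.
FOLLOW(T): T appears on no right-hand side. Thus FOLLOW(T) = {$}.
FOLLOW(Q): in T::=y R Q, the suffix after Q is empty, so FOLLOW(Q) ⊇ FOLLOW(T) = {$}. Thus FOLLOW(Q) = {$}.
For Q ::= d y y: FIRST(d y y) = {d}, so it goes in M[Q, t] for t ∈ {d}.
For Q ::= ε: FIRST(ε) = {ε}, so it goes in M[Q, t] for t ∈ {}; since ε ∈ FIRST, also for every t ∈ FOLLOW(Q) = {$}.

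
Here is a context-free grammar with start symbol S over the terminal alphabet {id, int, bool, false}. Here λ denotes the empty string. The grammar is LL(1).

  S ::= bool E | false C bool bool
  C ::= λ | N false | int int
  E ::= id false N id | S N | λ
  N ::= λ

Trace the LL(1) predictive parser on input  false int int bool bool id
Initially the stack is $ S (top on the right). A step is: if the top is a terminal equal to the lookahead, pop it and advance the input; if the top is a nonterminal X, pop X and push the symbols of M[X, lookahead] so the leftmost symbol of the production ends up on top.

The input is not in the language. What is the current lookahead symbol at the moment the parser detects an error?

id

     Stack                Input                         Action
  1  $ S                  false int int bool bool id $  expand S ::= false C bool bool
  2  $ bool bool C false  false int int bool bool id $  match false
  3  $ bool bool C        int int bool bool id $        expand C ::= int int
  4  $ bool bool int int  int int bool bool id $        match int
  5  $ bool bool int      int bool bool id $            match int
  6  $ bool bool          bool bool id $                match bool
  7  $ bool               bool id $                     match bool
  8  $                    id $                          error: stack empty but input remains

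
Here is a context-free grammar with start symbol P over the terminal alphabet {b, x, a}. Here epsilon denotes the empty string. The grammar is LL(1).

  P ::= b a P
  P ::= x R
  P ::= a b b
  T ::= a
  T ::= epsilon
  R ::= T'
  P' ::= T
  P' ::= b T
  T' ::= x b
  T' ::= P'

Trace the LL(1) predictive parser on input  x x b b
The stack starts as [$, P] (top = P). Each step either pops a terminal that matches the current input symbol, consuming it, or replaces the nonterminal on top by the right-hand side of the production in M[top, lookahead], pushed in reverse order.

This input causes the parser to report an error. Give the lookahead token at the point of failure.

step 1: stack=$ P  input=x x b b $  — expand P ::= x R
step 2: stack=$ R x  input=x x b b $  — match x
step 3: stack=$ R  input=x b b $  — expand R ::= T'
step 4: stack=$ T'  input=x b b $  — expand T' ::= x b
step 5: stack=$ b x  input=x b b $  — match x
step 6: stack=$ b  input=b b $  — match b
step 7: stack=$  input=b $  — error: stack empty but input remains

b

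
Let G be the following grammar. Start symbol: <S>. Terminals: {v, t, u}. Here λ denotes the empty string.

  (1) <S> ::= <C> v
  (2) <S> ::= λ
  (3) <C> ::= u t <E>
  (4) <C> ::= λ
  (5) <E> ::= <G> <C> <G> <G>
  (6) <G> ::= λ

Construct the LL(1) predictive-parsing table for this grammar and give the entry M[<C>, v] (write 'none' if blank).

<C> ::= λ

FIRST(<C>) = {λ, u}
FIRST(<G>) = {λ}
FIRST(<S>) = {λ, u, v}  (via <C> v)
FIRST(<E>) = {λ, u}  (via <G> <C> <G> <G>)
FOLLOW(<S>) includes $ since <S> is the start symbol.
FOLLOW(<C>): in <S>::=<C> v, <C> is followed by v with FIRST {v}; in <E>::=<G> <C> <G> <G>, <C> is followed by <G> <G> with FIRST {λ}; in <E>::=<G> <C> <G> <G>, the suffix after <C> is nullable, so FOLLOW(<C>) ⊇ FOLLOW(<E>) = {v}. Thus FOLLOW(<C>) = {v}.
FOLLOW(<E>): in <C>::=u t <E>, the suffix after <E> is empty, so FOLLOW(<E>) ⊇ FOLLOW(<C>) = {v}. Thus FOLLOW(<E>) = {v}.
For <C> ::= u t <E>: FIRST(u t <E>) = {u}, so it goes in M[<C>, t] for t ∈ {u}.
For <C> ::= λ: FIRST(λ) = {λ}, so it goes in M[<C>, t] for t ∈ {}; since λ ∈ FIRST, also for every t ∈ FOLLOW(<C>) = {v}.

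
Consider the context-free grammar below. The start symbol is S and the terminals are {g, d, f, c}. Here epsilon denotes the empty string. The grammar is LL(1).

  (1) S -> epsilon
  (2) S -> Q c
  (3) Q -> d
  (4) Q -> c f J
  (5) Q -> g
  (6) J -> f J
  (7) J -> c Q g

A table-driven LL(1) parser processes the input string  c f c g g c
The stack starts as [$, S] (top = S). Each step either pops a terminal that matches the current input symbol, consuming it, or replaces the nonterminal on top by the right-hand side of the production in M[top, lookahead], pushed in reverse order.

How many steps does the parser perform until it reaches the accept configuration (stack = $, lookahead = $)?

      Stack      Input          Action
   1  $ S        c f c g g c $  expand S -> Q c
   2  $ c Q      c f c g g c $  expand Q -> c f J
   3  $ c J f c  c f c g g c $  match c
   4  $ c J f    f c g g c $    match f
   5  $ c J      c g g c $      expand J -> c Q g
   6  $ c g Q c  c g g c $      match c
   7  $ c g Q    g g c $        expand Q -> g
   8  $ c g g    g g c $        match g
   9  $ c g      g c $          match g
  10  $ c        c $            match c
Accept reached after 10 steps.

10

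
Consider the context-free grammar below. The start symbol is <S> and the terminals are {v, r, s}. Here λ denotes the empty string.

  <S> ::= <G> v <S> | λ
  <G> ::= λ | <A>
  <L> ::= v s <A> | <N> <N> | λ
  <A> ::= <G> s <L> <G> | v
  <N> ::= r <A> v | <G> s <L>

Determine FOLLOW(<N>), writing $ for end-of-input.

{r, s, v}

FIRST(<S>): from <S>::=<G> v <S> we get {s, v}; from <S>::=λ we get {λ}. So FIRST(<S>) = {λ, s, v}.
FIRST(<G>): from <G>::=λ we get {λ}; from <G>::=<A> we get {s, v}. So FIRST(<G>) = {λ, s, v}.
FIRST(<A>): from <A>::=<G> s <L> <G> we get {s, v}; from <A>::=v we get {v}. So FIRST(<A>) = {s, v}.
FIRST(<N>): from <N>::=r <A> v we get {r}; from <N>::=<G> s <L> we get {s, v}. So FIRST(<N>) = {r, s, v}.
FIRST(<L>): from <L>::=v s <A> we get {v}; from <L>::=<N> <N> we get {r, s, v}; from <L>::=λ we get {λ}. So FIRST(<L>) = {λ, r, s, v}.
FOLLOW(<S>) includes $ since <S> is the start symbol.
FOLLOW(<S>): in <S>::=<G> v <S>, the suffix after <S> is empty (adds nothing new). Thus FOLLOW(<S>) = {$}.
FOLLOW(<G>): in <S>::=<G> v <S>, <G> is followed by v <S> with FIRST {v}; in <A>::=<G> s <L> <G> (occurrence 1), <G> is followed by s <L> <G> with FIRST {s}; in <A>::=<G> s <L> <G> (occurrence 2), the suffix after <G> is empty, so FOLLOW(<G>) ⊇ FOLLOW(<A>) = {r, s, v}; in <N>::=<G> s <L>, <G> is followed by s <L> with FIRST {s}. Thus FOLLOW(<G>) = {r, s, v}.
FOLLOW(<L>): in <A>::=<G> s <L> <G>, <L> is followed by <G> with FIRST {λ, s, v}; in <A>::=<G> s <L> <G>, the suffix after <L> is nullable, so FOLLOW(<L>) ⊇ FOLLOW(<A>) = {r, s, v}; in <N>::=<G> s <L>, the suffix after <L> is empty, so FOLLOW(<L>) ⊇ FOLLOW(<N>) = {r, s, v}. Thus FOLLOW(<L>) = {r, s, v}.
FOLLOW(<A>): in <G>::=<A>, the suffix after <A> is empty, so FOLLOW(<A>) ⊇ FOLLOW(<G>) = {r, s, v}; in <L>::=v s <A>, the suffix after <A> is empty, so FOLLOW(<A>) ⊇ FOLLOW(<L>) = {r, s, v}; in <N>::=r <A> v, <A> is followed by v with FIRST {v}. Thus FOLLOW(<A>) = {r, s, v}.
FOLLOW(<N>): in <L>::=<N> <N> (occurrence 1), <N> is followed by <N> with FIRST {r, s, v}; in <L>::=<N> <N> (occurrence 2), the suffix after <N> is empty, so FOLLOW(<N>) ⊇ FOLLOW(<L>) = {r, s, v}. Thus FOLLOW(<N>) = {r, s, v}.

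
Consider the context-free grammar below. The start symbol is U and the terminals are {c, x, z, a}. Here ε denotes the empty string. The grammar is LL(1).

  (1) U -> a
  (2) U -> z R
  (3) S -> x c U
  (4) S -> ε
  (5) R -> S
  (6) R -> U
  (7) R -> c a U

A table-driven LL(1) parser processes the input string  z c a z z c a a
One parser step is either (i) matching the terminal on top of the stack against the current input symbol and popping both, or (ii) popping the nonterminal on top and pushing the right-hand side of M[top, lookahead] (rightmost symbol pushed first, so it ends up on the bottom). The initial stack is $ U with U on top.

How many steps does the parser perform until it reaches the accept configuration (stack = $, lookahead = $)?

      Stack    Input              Action
   1  $ U      z c a z z c a a $  expand U -> z R
   2  $ R z    z c a z z c a a $  match z
   3  $ R      c a z z c a a $    expand R -> c a U
   4  $ U a c  c a z z c a a $    match c
   5  $ U a    a z z c a a $      match a
   6  $ U      z z c a a $        expand U -> z R
   7  $ R z    z z c a a $        match z
   8  $ R      z c a a $          expand R -> U
   9  $ U      z c a a $          expand U -> z R
  10  $ R z    z c a a $          match z
  11  $ R      c a a $            expand R -> c a U
  12  $ U a c  c a a $            match c
  13  $ U a    a a $              match a
  14  $ U      a $                expand U -> a
  15  $ a      a $                match a
Accept reached after 15 steps.

15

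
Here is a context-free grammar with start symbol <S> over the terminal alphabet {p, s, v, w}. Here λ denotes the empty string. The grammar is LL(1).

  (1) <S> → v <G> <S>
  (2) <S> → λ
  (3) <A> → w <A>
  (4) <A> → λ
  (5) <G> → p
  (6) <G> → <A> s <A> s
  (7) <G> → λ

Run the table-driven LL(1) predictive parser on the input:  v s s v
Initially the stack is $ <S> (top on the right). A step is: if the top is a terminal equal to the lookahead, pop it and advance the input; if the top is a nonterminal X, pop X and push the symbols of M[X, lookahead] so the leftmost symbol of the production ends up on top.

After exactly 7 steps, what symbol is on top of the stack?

<S>

step 1: stack=$ <S>  input=v s s v $  — expand <S> → v <G> <S>
step 2: stack=$ <S> <G> v  input=v s s v $  — match v
step 3: stack=$ <S> <G>  input=s s v $  — expand <G> → <A> s <A> s
step 4: stack=$ <S> s <A> s <A>  input=s s v $  — expand <A> → λ
step 5: stack=$ <S> s <A> s  input=s s v $  — match s
step 6: stack=$ <S> s <A>  input=s v $  — expand <A> → λ
step 7: stack=$ <S> s  input=s v $  — match s
Stack after step 7: $ <S> (top = <S>).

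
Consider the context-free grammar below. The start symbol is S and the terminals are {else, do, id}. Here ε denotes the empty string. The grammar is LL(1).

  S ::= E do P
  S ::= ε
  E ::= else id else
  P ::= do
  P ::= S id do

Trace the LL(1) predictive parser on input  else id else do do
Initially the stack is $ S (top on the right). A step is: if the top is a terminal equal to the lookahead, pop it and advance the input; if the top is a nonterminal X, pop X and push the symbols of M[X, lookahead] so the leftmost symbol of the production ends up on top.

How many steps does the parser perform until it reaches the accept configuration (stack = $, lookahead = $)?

8

     Stack                Input                 Action
  1  $ S                  else id else do do $  expand S ::= E do P
  2  $ P do E             else id else do do $  expand E ::= else id else
  3  $ P do else id else  else id else do do $  match else
  4  $ P do else id       id else do do $       match id
  5  $ P do else          else do do $          match else
  6  $ P do               do do $               match do
  7  $ P                  do $                  expand P ::= do
  8  $ do                 do $                  match do
Accept reached after 8 steps.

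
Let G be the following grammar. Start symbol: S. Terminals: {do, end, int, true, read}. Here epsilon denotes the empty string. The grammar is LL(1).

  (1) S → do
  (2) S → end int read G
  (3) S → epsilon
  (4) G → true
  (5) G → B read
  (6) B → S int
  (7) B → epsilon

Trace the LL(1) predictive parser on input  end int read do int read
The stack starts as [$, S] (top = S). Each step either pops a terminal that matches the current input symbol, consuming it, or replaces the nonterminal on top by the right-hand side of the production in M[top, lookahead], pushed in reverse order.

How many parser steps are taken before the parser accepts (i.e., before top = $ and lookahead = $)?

10

step 1: stack=$ S  input=end int read do int read $  — expand S → end int read G
step 2: stack=$ G read int end  input=end int read do int read $  — match end
step 3: stack=$ G read int  input=int read do int read $  — match int
step 4: stack=$ G read  input=read do int read $  — match read
step 5: stack=$ G  input=do int read $  — expand G → B read
step 6: stack=$ read B  input=do int read $  — expand B → S int
step 7: stack=$ read int S  input=do int read $  — expand S → do
step 8: stack=$ read int do  input=do int read $  — match do
step 9: stack=$ read int  input=int read $  — match int
step 10: stack=$ read  input=read $  — match read
Accept reached after 10 steps.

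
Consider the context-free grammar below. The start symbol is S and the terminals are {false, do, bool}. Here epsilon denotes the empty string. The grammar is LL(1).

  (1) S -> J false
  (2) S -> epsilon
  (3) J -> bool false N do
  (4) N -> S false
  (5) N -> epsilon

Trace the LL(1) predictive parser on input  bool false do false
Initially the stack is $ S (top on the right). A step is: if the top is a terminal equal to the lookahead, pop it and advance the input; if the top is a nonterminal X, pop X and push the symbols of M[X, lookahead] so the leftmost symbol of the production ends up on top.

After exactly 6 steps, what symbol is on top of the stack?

step 1: stack=$ S  input=bool false do false $  — expand S -> J false
step 2: stack=$ false J  input=bool false do false $  — expand J -> bool false N do
step 3: stack=$ false do N false bool  input=bool false do false $  — match bool
step 4: stack=$ false do N false  input=false do false $  — match false
step 5: stack=$ false do N  input=do false $  — expand N -> epsilon
step 6: stack=$ false do  input=do false $  — match do
Stack after step 6: $ false (top = false).

false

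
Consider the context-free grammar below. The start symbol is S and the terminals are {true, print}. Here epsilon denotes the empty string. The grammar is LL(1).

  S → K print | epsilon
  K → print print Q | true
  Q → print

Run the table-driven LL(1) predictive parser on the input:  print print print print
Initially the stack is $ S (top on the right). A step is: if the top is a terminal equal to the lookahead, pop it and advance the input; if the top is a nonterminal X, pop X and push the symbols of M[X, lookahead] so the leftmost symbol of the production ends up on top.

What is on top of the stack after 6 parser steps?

     Stack                  Input                      Action
  1  $ S                    print print print print $  expand S → K print
  2  $ print K              print print print print $  expand K → print print Q
  3  $ print Q print print  print print print print $  match print
  4  $ print Q print        print print print $        match print
  5  $ print Q              print print $              expand Q → print
  6  $ print print          print print $              match print
Stack after step 6: $ print (top = print).

print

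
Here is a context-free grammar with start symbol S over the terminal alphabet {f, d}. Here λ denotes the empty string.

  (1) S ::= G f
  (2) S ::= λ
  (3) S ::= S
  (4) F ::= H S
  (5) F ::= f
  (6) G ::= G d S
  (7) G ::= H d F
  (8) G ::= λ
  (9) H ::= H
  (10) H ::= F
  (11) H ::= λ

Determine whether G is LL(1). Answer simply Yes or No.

No

FIRST(S) = {λ, d, f}
FIRST(F) = {λ, d, f}
FIRST(G) = {λ, d, f}
FIRST(H) = {λ, d, f}
FOLLOW(S) = {$, d, f}
FOLLOW(F) = {d, f}
FOLLOW(G) = {d, f}
FOLLOW(H) = {d, f}
Cell M[F, f] receives both F ::= H S and F ::= f — the grammar is not LL(1).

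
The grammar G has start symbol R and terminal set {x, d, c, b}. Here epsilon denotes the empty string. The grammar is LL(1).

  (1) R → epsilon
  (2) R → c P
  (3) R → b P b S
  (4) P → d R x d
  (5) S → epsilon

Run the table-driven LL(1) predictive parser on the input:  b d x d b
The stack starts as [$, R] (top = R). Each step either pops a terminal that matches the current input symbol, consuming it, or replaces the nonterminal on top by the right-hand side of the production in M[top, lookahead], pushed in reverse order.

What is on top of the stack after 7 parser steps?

     Stack          Input        Action
  1  $ R            b d x d b $  expand R → b P b S
  2  $ S b P b      b d x d b $  match b
  3  $ S b P        d x d b $    expand P → d R x d
  4  $ S b d x R d  d x d b $    match d
  5  $ S b d x R    x d b $      expand R → epsilon
  6  $ S b d x      x d b $      match x
  7  $ S b d        d b $        match d
Stack after step 7: $ S b (top = b).

b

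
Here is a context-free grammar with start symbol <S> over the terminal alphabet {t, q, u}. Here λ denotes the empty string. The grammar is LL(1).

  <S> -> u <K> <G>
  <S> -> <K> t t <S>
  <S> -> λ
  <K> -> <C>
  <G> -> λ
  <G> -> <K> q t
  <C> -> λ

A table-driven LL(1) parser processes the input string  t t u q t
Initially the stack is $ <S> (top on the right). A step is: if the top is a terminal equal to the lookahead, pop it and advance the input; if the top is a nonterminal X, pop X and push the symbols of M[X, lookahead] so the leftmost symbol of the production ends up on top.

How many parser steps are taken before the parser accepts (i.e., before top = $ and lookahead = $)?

step 1: stack=$ <S>  input=t t u q t $  — expand <S> -> <K> t t <S>
step 2: stack=$ <S> t t <K>  input=t t u q t $  — expand <K> -> <C>
step 3: stack=$ <S> t t <C>  input=t t u q t $  — expand <C> -> λ
step 4: stack=$ <S> t t  input=t t u q t $  — match t
step 5: stack=$ <S> t  input=t u q t $  — match t
step 6: stack=$ <S>  input=u q t $  — expand <S> -> u <K> <G>
step 7: stack=$ <G> <K> u  input=u q t $  — match u
step 8: stack=$ <G> <K>  input=q t $  — expand <K> -> <C>
step 9: stack=$ <G> <C>  input=q t $  — expand <C> -> λ
step 10: stack=$ <G>  input=q t $  — expand <G> -> <K> q t
step 11: stack=$ t q <K>  input=q t $  — expand <K> -> <C>
step 12: stack=$ t q <C>  input=q t $  — expand <C> -> λ
step 13: stack=$ t q  input=q t $  — match q
step 14: stack=$ t  input=t $  — match t
Accept reached after 14 steps.

14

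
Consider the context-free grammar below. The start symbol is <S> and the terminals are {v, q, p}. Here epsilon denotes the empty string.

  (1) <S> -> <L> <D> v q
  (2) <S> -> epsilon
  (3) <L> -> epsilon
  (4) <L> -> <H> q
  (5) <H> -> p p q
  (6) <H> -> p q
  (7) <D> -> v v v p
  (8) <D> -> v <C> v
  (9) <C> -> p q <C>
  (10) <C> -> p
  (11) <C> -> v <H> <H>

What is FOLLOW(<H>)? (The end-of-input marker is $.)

FIRST(<H>) = {p}
FIRST(<D>) = {v}
FIRST(<C>) = {p, v}
FIRST(<L>) = {epsilon, p}  (via <H> q)
FIRST(<S>) = {epsilon, p, v}  (via <L> <D> v q)
FOLLOW(<S>) includes $ since <S> is the start symbol.
FOLLOW(<S>): <S> appears on no right-hand side. Thus FOLLOW(<S>) = {$}.
FOLLOW(<L>): in <S>-><L> <D> v q, <L> is followed by <D> v q with FIRST {v}. Thus FOLLOW(<L>) = {v}.
FOLLOW(<D>): in <S>-><L> <D> v q, <D> is followed by v q with FIRST {v}. Thus FOLLOW(<D>) = {v}.
FOLLOW(<C>): in <D>->v <C> v, <C> is followed by v with FIRST {v}; in <C>->p q <C>, the suffix after <C> is empty (adds nothing new). Thus FOLLOW(<C>) = {v}.
FOLLOW(<H>): in <L>-><H> q, <H> is followed by q with FIRST {q}; in <C>->v <H> <H> (occurrence 1), <H> is followed by <H> with FIRST {p}; in <C>->v <H> <H> (occurrence 2), the suffix after <H> is empty, so FOLLOW(<H>) ⊇ FOLLOW(<C>) = {v}. Thus FOLLOW(<H>) = {p, q, v}.

{p, q, v}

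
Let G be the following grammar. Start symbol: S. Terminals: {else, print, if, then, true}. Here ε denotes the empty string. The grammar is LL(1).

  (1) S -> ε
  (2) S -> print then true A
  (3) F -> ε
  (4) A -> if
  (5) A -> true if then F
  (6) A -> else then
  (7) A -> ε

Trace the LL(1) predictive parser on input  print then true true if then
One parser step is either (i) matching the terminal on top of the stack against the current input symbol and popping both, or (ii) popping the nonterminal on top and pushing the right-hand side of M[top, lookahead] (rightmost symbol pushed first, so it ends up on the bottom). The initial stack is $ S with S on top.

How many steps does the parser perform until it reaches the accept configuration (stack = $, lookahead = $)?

9

step 1: stack=$ S  input=print then true true if then $  — expand S -> print then true A
step 2: stack=$ A true then print  input=print then true true if then $  — match print
step 3: stack=$ A true then  input=then true true if then $  — match then
step 4: stack=$ A true  input=true true if then $  — match true
step 5: stack=$ A  input=true if then $  — expand A -> true if then F
step 6: stack=$ F then if true  input=true if then $  — match true
step 7: stack=$ F then if  input=if then $  — match if
step 8: stack=$ F then  input=then $  — match then
step 9: stack=$ F  input=$  — expand F -> ε
Accept reached after 9 steps.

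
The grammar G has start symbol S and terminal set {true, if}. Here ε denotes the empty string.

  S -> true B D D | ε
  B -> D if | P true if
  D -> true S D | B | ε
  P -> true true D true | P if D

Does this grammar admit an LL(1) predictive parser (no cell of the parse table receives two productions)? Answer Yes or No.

No

FIRST(S) = {ε, true}
FIRST(B) = {if, true}
FIRST(D) = {ε, if, true}
FIRST(P) = {true}
FOLLOW(S) = {$, if, true}
FOLLOW(B) = {$, if, true}
FOLLOW(D) = {$, if, true}
FOLLOW(P) = {if, true}
Cell M[B, true] receives both B -> D if and B -> P true if — the grammar is not LL(1).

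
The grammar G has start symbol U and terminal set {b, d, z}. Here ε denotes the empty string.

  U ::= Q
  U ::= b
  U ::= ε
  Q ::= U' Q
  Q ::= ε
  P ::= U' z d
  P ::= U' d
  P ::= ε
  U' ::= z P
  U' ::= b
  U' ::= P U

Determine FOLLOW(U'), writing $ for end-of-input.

{$, b, d, z}

FIRST(U) = {ε, b, d, z}  (via Q)
FIRST(Q) = {ε, b, d, z}  (via U' Q)
FIRST(P) = {ε, b, d, z}  (via U' z d, U' d)
FIRST(U') = {ε, b, d, z}  (via P U)
FOLLOW(U) includes $ since U is the start symbol.
FOLLOW(U): in U'::=P U, the suffix after U is empty, so FOLLOW(U) ⊇ FOLLOW(U') = {$, b, d, z}. Thus FOLLOW(U) = {$, b, d, z}.
FOLLOW(Q): in U::=Q, the suffix after Q is empty, so FOLLOW(Q) ⊇ FOLLOW(U) = {$, b, d, z}; in Q::=U' Q, the suffix after Q is empty (adds nothing new). Thus FOLLOW(Q) = {$, b, d, z}.
FOLLOW(U'): in Q::=U' Q, U' is followed by Q with FIRST {ε, b, d, z}; in Q::=U' Q, the suffix after U' is nullable, so FOLLOW(U') ⊇ FOLLOW(Q) = {$, b, d, z}; in P::=U' z d, U' is followed by z d with FIRST {z}; in P::=U' d, U' is followed by d with FIRST {d}. Thus FOLLOW(U') = {$, b, d, z}.
FOLLOW(P): in U'::=z P, the suffix after P is empty, so FOLLOW(P) ⊇ FOLLOW(U') = {$, b, d, z}; in U'::=P U, P is followed by U with FIRST {ε, b, d, z}; in U'::=P U, the suffix after P is nullable, so FOLLOW(P) ⊇ FOLLOW(U') = {$, b, d, z}. Thus FOLLOW(P) = {$, b, d, z}.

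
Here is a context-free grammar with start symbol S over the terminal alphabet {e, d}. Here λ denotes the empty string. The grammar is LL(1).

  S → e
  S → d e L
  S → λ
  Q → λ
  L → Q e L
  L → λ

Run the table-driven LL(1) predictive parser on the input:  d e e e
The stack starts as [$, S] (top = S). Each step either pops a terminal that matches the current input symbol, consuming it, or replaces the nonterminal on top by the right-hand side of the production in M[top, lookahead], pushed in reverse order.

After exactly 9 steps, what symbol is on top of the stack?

     Stack    Input      Action
  1  $ S      d e e e $  expand S → d e L
  2  $ L e d  d e e e $  match d
  3  $ L e    e e e $    match e
  4  $ L      e e $      expand L → Q e L
  5  $ L e Q  e e $      expand Q → λ
  6  $ L e    e e $      match e
  7  $ L      e $        expand L → Q e L
  8  $ L e Q  e $        expand Q → λ
  9  $ L e    e $        match e
Stack after step 9: $ L (top = L).

L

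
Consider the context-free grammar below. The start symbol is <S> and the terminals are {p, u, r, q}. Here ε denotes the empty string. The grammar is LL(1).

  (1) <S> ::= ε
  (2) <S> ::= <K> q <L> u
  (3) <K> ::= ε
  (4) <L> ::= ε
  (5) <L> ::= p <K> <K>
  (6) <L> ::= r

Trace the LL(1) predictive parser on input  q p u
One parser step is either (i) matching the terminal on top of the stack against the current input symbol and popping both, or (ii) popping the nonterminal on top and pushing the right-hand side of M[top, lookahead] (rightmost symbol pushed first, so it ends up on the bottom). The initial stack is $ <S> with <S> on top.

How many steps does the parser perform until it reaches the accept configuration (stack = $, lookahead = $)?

8

step 1: stack=$ <S>  input=q p u $  — expand <S> ::= <K> q <L> u
step 2: stack=$ u <L> q <K>  input=q p u $  — expand <K> ::= ε
step 3: stack=$ u <L> q  input=q p u $  — match q
step 4: stack=$ u <L>  input=p u $  — expand <L> ::= p <K> <K>
step 5: stack=$ u <K> <K> p  input=p u $  — match p
step 6: stack=$ u <K> <K>  input=u $  — expand <K> ::= ε
step 7: stack=$ u <K>  input=u $  — expand <K> ::= ε
step 8: stack=$ u  input=u $  — match u
Accept reached after 8 steps.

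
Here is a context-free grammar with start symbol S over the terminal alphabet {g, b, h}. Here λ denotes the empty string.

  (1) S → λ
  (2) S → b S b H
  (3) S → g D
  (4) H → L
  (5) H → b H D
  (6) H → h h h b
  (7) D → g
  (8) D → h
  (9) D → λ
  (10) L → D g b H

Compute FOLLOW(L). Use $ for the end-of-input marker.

{$, b, g, h}

FIRST(S) = {λ, b, g}
FIRST(D) = {λ, g, h}
FIRST(L) = {g, h}  (via D g b H)
FIRST(H) = {b, g, h}  (via L)
FOLLOW(S) includes $ since S is the start symbol.
FOLLOW(S): in S→b S b H, S is followed by b H with FIRST {b}. Thus FOLLOW(S) = {$, b}.
FOLLOW(H): in S→b S b H, the suffix after H is empty, so FOLLOW(H) ⊇ FOLLOW(S) = {$, b}; in H→b H D, H is followed by D with FIRST {λ, g, h}; in H→b H D, the suffix after H is nullable (adds nothing new); in L→D g b H, the suffix after H is empty, so FOLLOW(H) ⊇ FOLLOW(L) = {$, b, g, h}. Thus FOLLOW(H) = {$, b, g, h}.
FOLLOW(D): in S→g D, the suffix after D is empty, so FOLLOW(D) ⊇ FOLLOW(S) = {$, b}; in H→b H D, the suffix after D is empty, so FOLLOW(D) ⊇ FOLLOW(H) = {$, b, g, h}; in L→D g b H, D is followed by g b H with FIRST {g}. Thus FOLLOW(D) = {$, b, g, h}.
FOLLOW(L): in H→L, the suffix after L is empty, so FOLLOW(L) ⊇ FOLLOW(H) = {$, b, g, h}. Thus FOLLOW(L) = {$, b, g, h}.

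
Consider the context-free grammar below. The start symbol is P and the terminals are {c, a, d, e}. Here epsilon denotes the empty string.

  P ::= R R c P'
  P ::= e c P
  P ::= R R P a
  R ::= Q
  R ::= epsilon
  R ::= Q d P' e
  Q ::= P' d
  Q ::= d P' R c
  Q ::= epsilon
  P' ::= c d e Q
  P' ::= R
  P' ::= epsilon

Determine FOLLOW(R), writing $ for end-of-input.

FIRST(P) = {c, d, e}  (via R R c P', R R P a)
FIRST(R) = {epsilon, c, d}  (via Q, Q d P' e)
FIRST(P') = {epsilon, c, d}  (via R)
FIRST(Q) = {epsilon, c, d}  (via P' d)
FOLLOW(P) includes $ since P is the start symbol.
FOLLOW(P): in P::=e c P, the suffix after P is empty (adds nothing new); in P::=R R P a, P is followed by a with FIRST {a}. Thus FOLLOW(P) = {$, a}.
FOLLOW(P'): in P::=R R c P', the suffix after P' is empty, so FOLLOW(P') ⊇ FOLLOW(P) = {$, a}; in R::=Q d P' e, P' is followed by e with FIRST {e}; in Q::=P' d, P' is followed by d with FIRST {d}; in Q::=d P' R c, P' is followed by R c with FIRST {c, d}. Thus FOLLOW(P') = {$, a, c, d, e}.
FOLLOW(R): in P::=R R c P' (occurrence 1), R is followed by R c P' with FIRST {c, d}; in P::=R R c P' (occurrence 2), R is followed by c P' with FIRST {c}; in P::=R R P a (occurrence 1), R is followed by R P a with FIRST {c, d, e}; in P::=R R P a (occurrence 2), R is followed by P a with FIRST {c, d, e}; in Q::=d P' R c, R is followed by c with FIRST {c}; in P'::=R, the suffix after R is empty, so FOLLOW(R) ⊇ FOLLOW(P') = {$, a, c, d, e}. Thus FOLLOW(R) = {$, a, c, d, e}.
FOLLOW(Q): in R::=Q, the suffix after Q is empty, so FOLLOW(Q) ⊇ FOLLOW(R) = {$, a, c, d, e}; in R::=Q d P' e, Q is followed by d P' e with FIRST {d}; in P'::=c d e Q, the suffix after Q is empty, so FOLLOW(Q) ⊇ FOLLOW(P') = {$, a, c, d, e}. Thus FOLLOW(Q) = {$, a, c, d, e}.

{$, a, c, d, e}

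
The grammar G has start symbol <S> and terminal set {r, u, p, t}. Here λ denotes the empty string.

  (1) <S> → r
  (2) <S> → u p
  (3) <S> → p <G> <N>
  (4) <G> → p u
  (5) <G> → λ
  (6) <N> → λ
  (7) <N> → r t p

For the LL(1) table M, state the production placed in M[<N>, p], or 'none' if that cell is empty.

none

FIRST(<S>): from <S>→r we get {r}; from <S>→u p we get {u}; from <S>→p <G> <N> we get {p}. So FIRST(<S>) = {p, r, u}.
FIRST(<G>): from <G>→p u we get {p}; from <G>→λ we get {λ}. So FIRST(<G>) = {λ, p}.
FIRST(<N>): from <N>→λ we get {λ}; from <N>→r t p we get {r}. So FIRST(<N>) = {λ, r}.
FOLLOW(<S>) includes $ since <S> is the start symbol.
FOLLOW(<S>): <S> appears on no right-hand side. Thus FOLLOW(<S>) = {$}.
FOLLOW(<N>): in <S>→p <G> <N>, the suffix after <N> is empty, so FOLLOW(<N>) ⊇ FOLLOW(<S>) = {$}. Thus FOLLOW(<N>) = {$}.
For <N> → λ: FIRST(λ) = {λ}, so it goes in M[<N>, t] for t ∈ {}; since λ ∈ FIRST, also for every t ∈ FOLLOW(<N>) = {$}.
For <N> → r t p: FIRST(r t p) = {r}, so it goes in M[<N>, t] for t ∈ {r}.
None of these place a production in M[<N>, p].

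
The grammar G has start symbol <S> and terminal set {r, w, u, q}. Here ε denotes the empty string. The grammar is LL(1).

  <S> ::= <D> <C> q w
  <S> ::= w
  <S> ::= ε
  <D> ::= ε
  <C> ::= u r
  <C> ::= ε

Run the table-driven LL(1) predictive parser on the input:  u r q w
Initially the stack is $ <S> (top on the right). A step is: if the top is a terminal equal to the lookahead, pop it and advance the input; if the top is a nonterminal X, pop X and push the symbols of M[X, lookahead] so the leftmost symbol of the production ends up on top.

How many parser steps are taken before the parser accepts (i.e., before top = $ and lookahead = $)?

step 1: stack=$ <S>  input=u r q w $  — expand <S> ::= <D> <C> q w
step 2: stack=$ w q <C> <D>  input=u r q w $  — expand <D> ::= ε
step 3: stack=$ w q <C>  input=u r q w $  — expand <C> ::= u r
step 4: stack=$ w q r u  input=u r q w $  — match u
step 5: stack=$ w q r  input=r q w $  — match r
step 6: stack=$ w q  input=q w $  — match q
step 7: stack=$ w  input=w $  — match w
Accept reached after 7 steps.

7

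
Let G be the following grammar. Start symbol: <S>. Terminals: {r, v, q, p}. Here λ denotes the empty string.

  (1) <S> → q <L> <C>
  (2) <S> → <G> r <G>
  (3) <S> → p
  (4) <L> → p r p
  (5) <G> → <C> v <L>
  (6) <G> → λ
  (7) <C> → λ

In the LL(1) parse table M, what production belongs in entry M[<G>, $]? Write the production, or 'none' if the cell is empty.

FIRST(<L>) = {p}
FIRST(<C>) = {λ}
FIRST(<G>) = {λ, v}  (via <C> v <L>)
FIRST(<S>) = {p, q, r, v}  (via <G> r <G>)
FOLLOW(<S>) includes $ since <S> is the start symbol.
FOLLOW(<S>): <S> appears on no right-hand side. Thus FOLLOW(<S>) = {$}.
FOLLOW(<G>): in <S>→<G> r <G> (occurrence 1), <G> is followed by r <G> with FIRST {r}; in <S>→<G> r <G> (occurrence 2), the suffix after <G> is empty, so FOLLOW(<G>) ⊇ FOLLOW(<S>) = {$}. Thus FOLLOW(<G>) = {$, r}.
For <G> → <C> v <L>: FIRST(<C> v <L>) = {v}, so it goes in M[<G>, t] for t ∈ {v}.
For <G> → λ: FIRST(λ) = {λ}, so it goes in M[<G>, t] for t ∈ {}; since λ ∈ FIRST, also for every t ∈ FOLLOW(<G>) = {$, r}.

<G> → λ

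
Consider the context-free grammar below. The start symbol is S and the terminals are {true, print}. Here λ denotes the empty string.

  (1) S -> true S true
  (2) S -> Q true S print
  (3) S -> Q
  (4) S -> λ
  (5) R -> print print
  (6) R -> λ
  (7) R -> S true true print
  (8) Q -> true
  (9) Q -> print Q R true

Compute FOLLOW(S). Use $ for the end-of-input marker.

FIRST(Q) = {print, true}
FIRST(S) = {λ, print, true}  (via Q true S print, Q)
FIRST(R) = {λ, print, true}  (via S true true print)
FOLLOW(S) includes $ since S is the start symbol.
FOLLOW(S): in S->true S true, S is followed by true with FIRST {true}; in S->Q true S print, S is followed by print with FIRST {print}; in R->S true true print, S is followed by true true print with FIRST {true}. Thus FOLLOW(S) = {$, print, true}.
FOLLOW(R): in Q->print Q R true, R is followed by true with FIRST {true}. Thus FOLLOW(R) = {true}.
FOLLOW(Q): in S->Q true S print, Q is followed by true S print with FIRST {true}; in S->Q, the suffix after Q is empty, so FOLLOW(Q) ⊇ FOLLOW(S) = {$, print, true}; in Q->print Q R true, Q is followed by R true with FIRST {print, true}. Thus FOLLOW(Q) = {$, print, true}.

{$, print, true}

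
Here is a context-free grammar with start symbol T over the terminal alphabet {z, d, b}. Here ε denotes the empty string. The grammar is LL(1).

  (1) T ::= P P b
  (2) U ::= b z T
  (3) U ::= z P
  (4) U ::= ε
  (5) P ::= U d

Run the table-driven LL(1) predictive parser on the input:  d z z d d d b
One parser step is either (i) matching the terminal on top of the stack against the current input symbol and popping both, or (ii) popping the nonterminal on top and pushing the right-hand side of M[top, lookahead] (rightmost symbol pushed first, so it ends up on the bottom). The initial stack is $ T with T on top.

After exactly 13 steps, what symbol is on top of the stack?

      Stack        Input            Action
   1  $ T          d z z d d d b $  expand T ::= P P b
   2  $ b P P      d z z d d d b $  expand P ::= U d
   3  $ b P d U    d z z d d d b $  expand U ::= ε
   4  $ b P d      d z z d d d b $  match d
   5  $ b P        z z d d d b $    expand P ::= U d
   6  $ b d U      z z d d d b $    expand U ::= z P
   7  $ b d P z    z z d d d b $    match z
   8  $ b d P      z d d d b $      expand P ::= U d
   9  $ b d d U    z d d d b $      expand U ::= z P
  10  $ b d d P z  z d d d b $      match z
  11  $ b d d P    d d d b $        expand P ::= U d
  12  $ b d d d U  d d d b $        expand U ::= ε
  13  $ b d d d    d d d b $        match d
Stack after step 13: $ b d d (top = d).

d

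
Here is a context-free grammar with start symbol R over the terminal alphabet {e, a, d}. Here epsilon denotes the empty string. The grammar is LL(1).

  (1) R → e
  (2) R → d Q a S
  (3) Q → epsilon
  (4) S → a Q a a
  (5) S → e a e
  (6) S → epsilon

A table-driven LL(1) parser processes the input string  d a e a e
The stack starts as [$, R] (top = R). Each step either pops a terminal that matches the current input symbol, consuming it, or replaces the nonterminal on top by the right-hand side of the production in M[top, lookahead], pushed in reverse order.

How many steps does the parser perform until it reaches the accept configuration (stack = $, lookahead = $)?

     Stack      Input        Action
  1  $ R        d a e a e $  expand R → d Q a S
  2  $ S a Q d  d a e a e $  match d
  3  $ S a Q    a e a e $    expand Q → epsilon
  4  $ S a      a e a e $    match a
  5  $ S        e a e $      expand S → e a e
  6  $ e a e    e a e $      match e
  7  $ e a      a e $        match a
  8  $ e        e $          match e
Accept reached after 8 steps.

8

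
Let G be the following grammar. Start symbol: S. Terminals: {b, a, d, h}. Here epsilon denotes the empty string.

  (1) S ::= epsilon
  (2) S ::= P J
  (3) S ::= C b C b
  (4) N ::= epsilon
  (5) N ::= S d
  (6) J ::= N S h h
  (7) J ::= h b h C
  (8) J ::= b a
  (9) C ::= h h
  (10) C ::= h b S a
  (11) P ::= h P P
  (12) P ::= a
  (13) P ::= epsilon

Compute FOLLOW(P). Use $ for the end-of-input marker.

FIRST(C) = {h}
FIRST(P) = {epsilon, a, h}
FIRST(S) = {epsilon, a, b, d, h}  (via P J, C b C b)
FIRST(N) = {epsilon, a, b, d, h}  (via S d)
FIRST(J) = {a, b, d, h}  (via N S h h)
FOLLOW(S) includes $ since S is the start symbol.
FOLLOW(S): in N::=S d, S is followed by d with FIRST {d}; in J::=N S h h, S is followed by h h with FIRST {h}; in C::=h b S a, S is followed by a with FIRST {a}. Thus FOLLOW(S) = {$, a, d, h}.
FOLLOW(N): in J::=N S h h, N is followed by S h h with FIRST {a, b, d, h}. Thus FOLLOW(N) = {a, b, d, h}.
FOLLOW(J): in S::=P J, the suffix after J is empty, so FOLLOW(J) ⊇ FOLLOW(S) = {$, a, d, h}. Thus FOLLOW(J) = {$, a, d, h}.
FOLLOW(C): in S::=C b C b (occurrence 1), C is followed by b C b with FIRST {b}; in S::=C b C b (occurrence 2), C is followed by b with FIRST {b}; in J::=h b h C, the suffix after C is empty, so FOLLOW(C) ⊇ FOLLOW(J) = {$, a, d, h}. Thus FOLLOW(C) = {$, a, b, d, h}.
FOLLOW(P): in S::=P J, P is followed by J with FIRST {a, b, d, h}; in P::=h P P (occurrence 1), P is followed by P with FIRST {epsilon, a, h}; in P::=h P P (occurrence 1), the suffix after P is nullable (adds nothing new); in P::=h P P (occurrence 2), the suffix after P is empty (adds nothing new). Thus FOLLOW(P) = {a, b, d, h}.

{a, b, d, h}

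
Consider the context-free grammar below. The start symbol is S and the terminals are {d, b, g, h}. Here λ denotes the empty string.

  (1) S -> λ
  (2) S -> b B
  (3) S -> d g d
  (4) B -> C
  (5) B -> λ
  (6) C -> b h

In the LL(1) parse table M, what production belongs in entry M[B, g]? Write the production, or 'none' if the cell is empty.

FIRST(S) = {λ, b, d}
FIRST(C) = {b}
FIRST(B) = {λ, b}  (via C)
FOLLOW(S) includes $ since S is the start symbol.
FOLLOW(S): S appears on no right-hand side. Thus FOLLOW(S) = {$}.
FOLLOW(B): in S->b B, the suffix after B is empty, so FOLLOW(B) ⊇ FOLLOW(S) = {$}. Thus FOLLOW(B) = {$}.
For B -> C: FIRST(C) = {b}, so it goes in M[B, t] for t ∈ {b}.
For B -> λ: FIRST(λ) = {λ}, so it goes in M[B, t] for t ∈ {}; since λ ∈ FIRST, also for every t ∈ FOLLOW(B) = {$}.
None of these place a production in M[B, g].

none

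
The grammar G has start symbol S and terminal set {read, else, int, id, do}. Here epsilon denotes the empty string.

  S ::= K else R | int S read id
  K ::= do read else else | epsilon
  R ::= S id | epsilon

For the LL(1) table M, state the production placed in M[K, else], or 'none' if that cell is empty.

FIRST(K): from K::=do read else else we get {do}; from K::=epsilon we get {epsilon}. So FIRST(K) = {epsilon, do}.
FIRST(S): from S::=K else R we get {do, else}; from S::=int S read id we get {int}. So FIRST(S) = {do, else, int}.
FIRST(R): from R::=S id we get {do, else, int}; from R::=epsilon we get {epsilon}. So FIRST(R) = {epsilon, do, else, int}.
FOLLOW(S) includes $ since S is the start symbol.
FOLLOW(K): in S::=K else R, K is followed by else R with FIRST {else}. Thus FOLLOW(K) = {else}.
For K ::= do read else else: FIRST(do read else else) = {do}, so it goes in M[K, t] for t ∈ {do}.
For K ::= epsilon: FIRST(epsilon) = {epsilon}, so it goes in M[K, t] for t ∈ {}; since epsilon ∈ FIRST, also for every t ∈ FOLLOW(K) = {else}.

K ::= epsilon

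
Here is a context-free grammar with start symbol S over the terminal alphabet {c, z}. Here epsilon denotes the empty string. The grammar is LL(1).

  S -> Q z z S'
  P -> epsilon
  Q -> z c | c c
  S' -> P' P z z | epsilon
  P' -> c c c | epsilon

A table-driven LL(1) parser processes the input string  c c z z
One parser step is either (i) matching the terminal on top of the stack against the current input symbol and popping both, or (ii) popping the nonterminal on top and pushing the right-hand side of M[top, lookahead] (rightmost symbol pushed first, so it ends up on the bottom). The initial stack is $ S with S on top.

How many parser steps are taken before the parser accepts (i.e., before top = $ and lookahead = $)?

7

     Stack         Input      Action
  1  $ S           c c z z $  expand S -> Q z z S'
  2  $ S' z z Q    c c z z $  expand Q -> c c
  3  $ S' z z c c  c c z z $  match c
  4  $ S' z z c    c z z $    match c
  5  $ S' z z      z z $      match z
  6  $ S' z        z $        match z
  7  $ S'          $          expand S' -> epsilon
Accept reached after 7 steps.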